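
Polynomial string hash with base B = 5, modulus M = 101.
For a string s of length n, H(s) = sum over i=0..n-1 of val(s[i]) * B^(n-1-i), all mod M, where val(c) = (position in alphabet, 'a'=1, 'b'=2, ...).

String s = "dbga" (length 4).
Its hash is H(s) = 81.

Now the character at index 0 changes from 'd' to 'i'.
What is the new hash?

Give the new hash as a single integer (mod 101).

val('d') = 4, val('i') = 9
Position k = 0, exponent = n-1-k = 3
B^3 mod M = 5^3 mod 101 = 24
Delta = (9 - 4) * 24 mod 101 = 19
New hash = (81 + 19) mod 101 = 100

Answer: 100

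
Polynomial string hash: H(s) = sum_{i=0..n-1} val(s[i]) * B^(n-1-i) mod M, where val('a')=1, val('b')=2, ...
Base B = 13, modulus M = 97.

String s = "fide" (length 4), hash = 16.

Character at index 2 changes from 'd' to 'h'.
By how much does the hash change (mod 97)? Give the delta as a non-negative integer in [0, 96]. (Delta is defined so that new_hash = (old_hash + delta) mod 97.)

Answer: 52

Derivation:
Delta formula: (val(new) - val(old)) * B^(n-1-k) mod M
  val('h') - val('d') = 8 - 4 = 4
  B^(n-1-k) = 13^1 mod 97 = 13
  Delta = 4 * 13 mod 97 = 52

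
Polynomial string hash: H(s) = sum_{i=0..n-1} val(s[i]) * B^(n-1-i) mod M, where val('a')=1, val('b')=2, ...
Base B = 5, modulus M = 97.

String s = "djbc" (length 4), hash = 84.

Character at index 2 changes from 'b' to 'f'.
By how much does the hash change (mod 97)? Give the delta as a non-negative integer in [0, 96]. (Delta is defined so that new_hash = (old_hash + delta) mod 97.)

Answer: 20

Derivation:
Delta formula: (val(new) - val(old)) * B^(n-1-k) mod M
  val('f') - val('b') = 6 - 2 = 4
  B^(n-1-k) = 5^1 mod 97 = 5
  Delta = 4 * 5 mod 97 = 20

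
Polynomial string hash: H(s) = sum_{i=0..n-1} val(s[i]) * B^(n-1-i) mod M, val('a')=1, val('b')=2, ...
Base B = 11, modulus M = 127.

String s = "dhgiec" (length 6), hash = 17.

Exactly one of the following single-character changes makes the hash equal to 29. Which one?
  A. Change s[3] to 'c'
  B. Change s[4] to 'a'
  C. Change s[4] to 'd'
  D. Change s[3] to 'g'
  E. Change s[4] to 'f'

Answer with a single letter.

Option A: s[3]='i'->'c', delta=(3-9)*11^2 mod 127 = 36, hash=17+36 mod 127 = 53
Option B: s[4]='e'->'a', delta=(1-5)*11^1 mod 127 = 83, hash=17+83 mod 127 = 100
Option C: s[4]='e'->'d', delta=(4-5)*11^1 mod 127 = 116, hash=17+116 mod 127 = 6
Option D: s[3]='i'->'g', delta=(7-9)*11^2 mod 127 = 12, hash=17+12 mod 127 = 29 <-- target
Option E: s[4]='e'->'f', delta=(6-5)*11^1 mod 127 = 11, hash=17+11 mod 127 = 28

Answer: D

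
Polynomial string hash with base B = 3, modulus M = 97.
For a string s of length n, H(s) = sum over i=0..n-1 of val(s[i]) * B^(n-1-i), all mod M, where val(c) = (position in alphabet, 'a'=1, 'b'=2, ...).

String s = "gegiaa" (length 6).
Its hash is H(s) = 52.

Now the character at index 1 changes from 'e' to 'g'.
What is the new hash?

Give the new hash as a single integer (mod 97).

Answer: 20

Derivation:
val('e') = 5, val('g') = 7
Position k = 1, exponent = n-1-k = 4
B^4 mod M = 3^4 mod 97 = 81
Delta = (7 - 5) * 81 mod 97 = 65
New hash = (52 + 65) mod 97 = 20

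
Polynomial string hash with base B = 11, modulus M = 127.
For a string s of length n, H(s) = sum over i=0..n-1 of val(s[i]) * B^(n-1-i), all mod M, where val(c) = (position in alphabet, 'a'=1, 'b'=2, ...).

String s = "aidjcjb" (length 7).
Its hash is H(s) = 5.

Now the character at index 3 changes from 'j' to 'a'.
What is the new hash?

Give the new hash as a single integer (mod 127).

val('j') = 10, val('a') = 1
Position k = 3, exponent = n-1-k = 3
B^3 mod M = 11^3 mod 127 = 61
Delta = (1 - 10) * 61 mod 127 = 86
New hash = (5 + 86) mod 127 = 91

Answer: 91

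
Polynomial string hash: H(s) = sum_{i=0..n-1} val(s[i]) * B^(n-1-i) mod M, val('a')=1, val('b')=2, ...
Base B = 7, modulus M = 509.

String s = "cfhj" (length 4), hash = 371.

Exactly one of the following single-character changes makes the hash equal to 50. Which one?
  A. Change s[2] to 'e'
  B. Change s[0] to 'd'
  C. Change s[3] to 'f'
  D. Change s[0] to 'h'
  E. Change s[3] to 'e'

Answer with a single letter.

Option A: s[2]='h'->'e', delta=(5-8)*7^1 mod 509 = 488, hash=371+488 mod 509 = 350
Option B: s[0]='c'->'d', delta=(4-3)*7^3 mod 509 = 343, hash=371+343 mod 509 = 205
Option C: s[3]='j'->'f', delta=(6-10)*7^0 mod 509 = 505, hash=371+505 mod 509 = 367
Option D: s[0]='c'->'h', delta=(8-3)*7^3 mod 509 = 188, hash=371+188 mod 509 = 50 <-- target
Option E: s[3]='j'->'e', delta=(5-10)*7^0 mod 509 = 504, hash=371+504 mod 509 = 366

Answer: D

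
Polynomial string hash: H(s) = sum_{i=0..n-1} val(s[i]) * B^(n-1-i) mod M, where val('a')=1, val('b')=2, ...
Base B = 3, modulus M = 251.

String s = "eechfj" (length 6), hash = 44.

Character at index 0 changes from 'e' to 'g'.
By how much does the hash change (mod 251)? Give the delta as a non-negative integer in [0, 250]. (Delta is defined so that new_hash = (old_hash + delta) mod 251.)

Answer: 235

Derivation:
Delta formula: (val(new) - val(old)) * B^(n-1-k) mod M
  val('g') - val('e') = 7 - 5 = 2
  B^(n-1-k) = 3^5 mod 251 = 243
  Delta = 2 * 243 mod 251 = 235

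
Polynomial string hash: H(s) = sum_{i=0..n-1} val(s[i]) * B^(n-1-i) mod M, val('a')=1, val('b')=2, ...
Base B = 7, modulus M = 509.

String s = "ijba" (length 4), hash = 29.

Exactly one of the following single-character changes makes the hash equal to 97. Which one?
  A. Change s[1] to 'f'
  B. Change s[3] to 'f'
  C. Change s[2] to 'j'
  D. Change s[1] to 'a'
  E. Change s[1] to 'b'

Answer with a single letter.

Option A: s[1]='j'->'f', delta=(6-10)*7^2 mod 509 = 313, hash=29+313 mod 509 = 342
Option B: s[3]='a'->'f', delta=(6-1)*7^0 mod 509 = 5, hash=29+5 mod 509 = 34
Option C: s[2]='b'->'j', delta=(10-2)*7^1 mod 509 = 56, hash=29+56 mod 509 = 85
Option D: s[1]='j'->'a', delta=(1-10)*7^2 mod 509 = 68, hash=29+68 mod 509 = 97 <-- target
Option E: s[1]='j'->'b', delta=(2-10)*7^2 mod 509 = 117, hash=29+117 mod 509 = 146

Answer: D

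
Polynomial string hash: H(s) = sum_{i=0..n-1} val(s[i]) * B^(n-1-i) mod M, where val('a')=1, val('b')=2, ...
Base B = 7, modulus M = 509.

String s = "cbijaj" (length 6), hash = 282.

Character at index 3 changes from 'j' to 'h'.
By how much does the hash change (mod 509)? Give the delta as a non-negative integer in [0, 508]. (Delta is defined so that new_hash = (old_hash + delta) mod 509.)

Answer: 411

Derivation:
Delta formula: (val(new) - val(old)) * B^(n-1-k) mod M
  val('h') - val('j') = 8 - 10 = -2
  B^(n-1-k) = 7^2 mod 509 = 49
  Delta = -2 * 49 mod 509 = 411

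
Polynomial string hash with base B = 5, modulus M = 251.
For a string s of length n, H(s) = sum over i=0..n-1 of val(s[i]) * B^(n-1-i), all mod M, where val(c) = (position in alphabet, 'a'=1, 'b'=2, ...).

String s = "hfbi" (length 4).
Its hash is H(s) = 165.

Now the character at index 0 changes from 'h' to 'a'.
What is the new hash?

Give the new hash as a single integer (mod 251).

val('h') = 8, val('a') = 1
Position k = 0, exponent = n-1-k = 3
B^3 mod M = 5^3 mod 251 = 125
Delta = (1 - 8) * 125 mod 251 = 129
New hash = (165 + 129) mod 251 = 43

Answer: 43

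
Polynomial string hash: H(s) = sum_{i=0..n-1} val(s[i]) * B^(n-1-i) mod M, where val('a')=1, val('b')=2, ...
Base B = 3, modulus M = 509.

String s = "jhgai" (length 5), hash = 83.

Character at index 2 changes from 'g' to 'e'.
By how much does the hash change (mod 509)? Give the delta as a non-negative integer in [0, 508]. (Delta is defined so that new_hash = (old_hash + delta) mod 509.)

Delta formula: (val(new) - val(old)) * B^(n-1-k) mod M
  val('e') - val('g') = 5 - 7 = -2
  B^(n-1-k) = 3^2 mod 509 = 9
  Delta = -2 * 9 mod 509 = 491

Answer: 491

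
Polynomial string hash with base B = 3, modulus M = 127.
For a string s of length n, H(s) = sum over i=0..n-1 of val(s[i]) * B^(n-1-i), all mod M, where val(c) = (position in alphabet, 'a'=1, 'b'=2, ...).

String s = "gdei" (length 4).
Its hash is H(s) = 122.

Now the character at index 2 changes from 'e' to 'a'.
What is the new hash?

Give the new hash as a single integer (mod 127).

val('e') = 5, val('a') = 1
Position k = 2, exponent = n-1-k = 1
B^1 mod M = 3^1 mod 127 = 3
Delta = (1 - 5) * 3 mod 127 = 115
New hash = (122 + 115) mod 127 = 110

Answer: 110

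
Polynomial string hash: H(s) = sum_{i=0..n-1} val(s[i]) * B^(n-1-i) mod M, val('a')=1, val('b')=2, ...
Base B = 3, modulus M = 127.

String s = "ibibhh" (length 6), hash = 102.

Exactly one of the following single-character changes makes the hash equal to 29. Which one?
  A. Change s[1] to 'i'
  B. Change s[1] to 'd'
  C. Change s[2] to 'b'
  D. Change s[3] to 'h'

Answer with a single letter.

Answer: D

Derivation:
Option A: s[1]='b'->'i', delta=(9-2)*3^4 mod 127 = 59, hash=102+59 mod 127 = 34
Option B: s[1]='b'->'d', delta=(4-2)*3^4 mod 127 = 35, hash=102+35 mod 127 = 10
Option C: s[2]='i'->'b', delta=(2-9)*3^3 mod 127 = 65, hash=102+65 mod 127 = 40
Option D: s[3]='b'->'h', delta=(8-2)*3^2 mod 127 = 54, hash=102+54 mod 127 = 29 <-- target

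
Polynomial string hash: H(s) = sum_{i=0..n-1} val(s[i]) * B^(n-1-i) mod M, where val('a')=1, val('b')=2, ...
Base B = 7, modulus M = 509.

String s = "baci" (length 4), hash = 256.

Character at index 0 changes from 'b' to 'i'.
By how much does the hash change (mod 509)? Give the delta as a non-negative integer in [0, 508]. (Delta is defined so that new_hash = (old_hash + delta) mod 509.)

Answer: 365

Derivation:
Delta formula: (val(new) - val(old)) * B^(n-1-k) mod M
  val('i') - val('b') = 9 - 2 = 7
  B^(n-1-k) = 7^3 mod 509 = 343
  Delta = 7 * 343 mod 509 = 365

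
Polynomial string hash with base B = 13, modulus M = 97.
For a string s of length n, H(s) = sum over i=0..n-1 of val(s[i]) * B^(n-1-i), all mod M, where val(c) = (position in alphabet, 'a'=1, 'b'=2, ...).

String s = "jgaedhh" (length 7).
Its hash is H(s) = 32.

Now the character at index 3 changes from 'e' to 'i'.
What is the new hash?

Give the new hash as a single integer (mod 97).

val('e') = 5, val('i') = 9
Position k = 3, exponent = n-1-k = 3
B^3 mod M = 13^3 mod 97 = 63
Delta = (9 - 5) * 63 mod 97 = 58
New hash = (32 + 58) mod 97 = 90

Answer: 90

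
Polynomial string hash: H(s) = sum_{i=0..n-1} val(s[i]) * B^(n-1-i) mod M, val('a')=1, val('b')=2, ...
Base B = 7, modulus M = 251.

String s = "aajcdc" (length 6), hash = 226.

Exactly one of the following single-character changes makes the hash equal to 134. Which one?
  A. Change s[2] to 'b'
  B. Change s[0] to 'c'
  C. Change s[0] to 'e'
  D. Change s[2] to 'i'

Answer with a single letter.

Answer: D

Derivation:
Option A: s[2]='j'->'b', delta=(2-10)*7^3 mod 251 = 17, hash=226+17 mod 251 = 243
Option B: s[0]='a'->'c', delta=(3-1)*7^5 mod 251 = 231, hash=226+231 mod 251 = 206
Option C: s[0]='a'->'e', delta=(5-1)*7^5 mod 251 = 211, hash=226+211 mod 251 = 186
Option D: s[2]='j'->'i', delta=(9-10)*7^3 mod 251 = 159, hash=226+159 mod 251 = 134 <-- target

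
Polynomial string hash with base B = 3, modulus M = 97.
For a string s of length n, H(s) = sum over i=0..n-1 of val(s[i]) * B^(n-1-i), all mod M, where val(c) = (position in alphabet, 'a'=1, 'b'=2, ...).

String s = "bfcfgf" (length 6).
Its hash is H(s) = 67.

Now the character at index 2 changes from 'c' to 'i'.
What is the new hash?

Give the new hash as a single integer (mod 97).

Answer: 35

Derivation:
val('c') = 3, val('i') = 9
Position k = 2, exponent = n-1-k = 3
B^3 mod M = 3^3 mod 97 = 27
Delta = (9 - 3) * 27 mod 97 = 65
New hash = (67 + 65) mod 97 = 35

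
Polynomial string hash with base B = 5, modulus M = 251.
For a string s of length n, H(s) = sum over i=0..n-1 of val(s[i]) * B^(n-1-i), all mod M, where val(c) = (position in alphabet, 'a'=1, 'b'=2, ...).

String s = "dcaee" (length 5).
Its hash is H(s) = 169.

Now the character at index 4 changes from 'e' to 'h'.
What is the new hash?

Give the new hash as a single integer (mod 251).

Answer: 172

Derivation:
val('e') = 5, val('h') = 8
Position k = 4, exponent = n-1-k = 0
B^0 mod M = 5^0 mod 251 = 1
Delta = (8 - 5) * 1 mod 251 = 3
New hash = (169 + 3) mod 251 = 172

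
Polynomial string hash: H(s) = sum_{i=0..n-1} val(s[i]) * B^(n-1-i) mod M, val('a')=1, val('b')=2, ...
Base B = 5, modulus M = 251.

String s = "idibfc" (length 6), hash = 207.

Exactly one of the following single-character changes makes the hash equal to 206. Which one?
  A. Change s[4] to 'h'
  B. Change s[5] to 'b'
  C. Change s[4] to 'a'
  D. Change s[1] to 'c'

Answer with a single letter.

Answer: B

Derivation:
Option A: s[4]='f'->'h', delta=(8-6)*5^1 mod 251 = 10, hash=207+10 mod 251 = 217
Option B: s[5]='c'->'b', delta=(2-3)*5^0 mod 251 = 250, hash=207+250 mod 251 = 206 <-- target
Option C: s[4]='f'->'a', delta=(1-6)*5^1 mod 251 = 226, hash=207+226 mod 251 = 182
Option D: s[1]='d'->'c', delta=(3-4)*5^4 mod 251 = 128, hash=207+128 mod 251 = 84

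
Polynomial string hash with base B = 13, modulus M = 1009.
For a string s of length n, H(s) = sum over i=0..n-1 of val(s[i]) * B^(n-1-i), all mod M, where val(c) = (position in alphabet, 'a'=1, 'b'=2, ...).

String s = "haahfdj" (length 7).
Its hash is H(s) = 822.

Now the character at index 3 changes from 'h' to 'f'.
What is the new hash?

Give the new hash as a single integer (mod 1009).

Answer: 464

Derivation:
val('h') = 8, val('f') = 6
Position k = 3, exponent = n-1-k = 3
B^3 mod M = 13^3 mod 1009 = 179
Delta = (6 - 8) * 179 mod 1009 = 651
New hash = (822 + 651) mod 1009 = 464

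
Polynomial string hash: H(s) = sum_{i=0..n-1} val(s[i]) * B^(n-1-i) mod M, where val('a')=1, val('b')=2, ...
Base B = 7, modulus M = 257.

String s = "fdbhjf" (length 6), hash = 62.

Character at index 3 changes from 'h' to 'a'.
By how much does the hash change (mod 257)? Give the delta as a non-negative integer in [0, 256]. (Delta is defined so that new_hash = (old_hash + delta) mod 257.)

Delta formula: (val(new) - val(old)) * B^(n-1-k) mod M
  val('a') - val('h') = 1 - 8 = -7
  B^(n-1-k) = 7^2 mod 257 = 49
  Delta = -7 * 49 mod 257 = 171

Answer: 171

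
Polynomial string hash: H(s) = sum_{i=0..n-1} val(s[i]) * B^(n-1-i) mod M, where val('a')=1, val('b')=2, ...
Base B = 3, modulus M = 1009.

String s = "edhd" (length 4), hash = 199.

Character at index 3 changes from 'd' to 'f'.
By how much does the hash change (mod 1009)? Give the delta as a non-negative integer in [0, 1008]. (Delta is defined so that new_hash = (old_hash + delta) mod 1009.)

Answer: 2

Derivation:
Delta formula: (val(new) - val(old)) * B^(n-1-k) mod M
  val('f') - val('d') = 6 - 4 = 2
  B^(n-1-k) = 3^0 mod 1009 = 1
  Delta = 2 * 1 mod 1009 = 2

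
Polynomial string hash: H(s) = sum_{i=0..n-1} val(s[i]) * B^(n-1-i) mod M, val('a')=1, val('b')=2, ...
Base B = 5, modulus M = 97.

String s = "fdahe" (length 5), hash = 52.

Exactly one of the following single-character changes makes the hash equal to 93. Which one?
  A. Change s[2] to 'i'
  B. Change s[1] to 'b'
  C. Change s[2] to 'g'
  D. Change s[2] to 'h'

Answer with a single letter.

Option A: s[2]='a'->'i', delta=(9-1)*5^2 mod 97 = 6, hash=52+6 mod 97 = 58
Option B: s[1]='d'->'b', delta=(2-4)*5^3 mod 97 = 41, hash=52+41 mod 97 = 93 <-- target
Option C: s[2]='a'->'g', delta=(7-1)*5^2 mod 97 = 53, hash=52+53 mod 97 = 8
Option D: s[2]='a'->'h', delta=(8-1)*5^2 mod 97 = 78, hash=52+78 mod 97 = 33

Answer: B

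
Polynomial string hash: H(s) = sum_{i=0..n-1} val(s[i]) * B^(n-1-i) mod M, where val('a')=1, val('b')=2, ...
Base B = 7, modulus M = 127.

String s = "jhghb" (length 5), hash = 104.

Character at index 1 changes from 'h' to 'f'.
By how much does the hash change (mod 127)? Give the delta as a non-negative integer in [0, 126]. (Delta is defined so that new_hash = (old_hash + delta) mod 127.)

Answer: 76

Derivation:
Delta formula: (val(new) - val(old)) * B^(n-1-k) mod M
  val('f') - val('h') = 6 - 8 = -2
  B^(n-1-k) = 7^3 mod 127 = 89
  Delta = -2 * 89 mod 127 = 76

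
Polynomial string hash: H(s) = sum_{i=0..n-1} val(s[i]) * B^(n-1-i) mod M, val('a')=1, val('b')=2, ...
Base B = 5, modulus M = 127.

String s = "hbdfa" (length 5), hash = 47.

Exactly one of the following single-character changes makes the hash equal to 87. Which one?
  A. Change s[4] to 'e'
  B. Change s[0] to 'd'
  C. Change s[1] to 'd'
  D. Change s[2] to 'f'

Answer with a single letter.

Option A: s[4]='a'->'e', delta=(5-1)*5^0 mod 127 = 4, hash=47+4 mod 127 = 51
Option B: s[0]='h'->'d', delta=(4-8)*5^4 mod 127 = 40, hash=47+40 mod 127 = 87 <-- target
Option C: s[1]='b'->'d', delta=(4-2)*5^3 mod 127 = 123, hash=47+123 mod 127 = 43
Option D: s[2]='d'->'f', delta=(6-4)*5^2 mod 127 = 50, hash=47+50 mod 127 = 97

Answer: B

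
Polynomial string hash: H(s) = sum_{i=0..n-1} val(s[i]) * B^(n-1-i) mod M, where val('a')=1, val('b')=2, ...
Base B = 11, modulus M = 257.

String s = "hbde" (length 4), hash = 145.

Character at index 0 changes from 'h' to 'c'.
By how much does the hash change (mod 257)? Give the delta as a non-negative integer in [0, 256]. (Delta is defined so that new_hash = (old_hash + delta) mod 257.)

Answer: 27

Derivation:
Delta formula: (val(new) - val(old)) * B^(n-1-k) mod M
  val('c') - val('h') = 3 - 8 = -5
  B^(n-1-k) = 11^3 mod 257 = 46
  Delta = -5 * 46 mod 257 = 27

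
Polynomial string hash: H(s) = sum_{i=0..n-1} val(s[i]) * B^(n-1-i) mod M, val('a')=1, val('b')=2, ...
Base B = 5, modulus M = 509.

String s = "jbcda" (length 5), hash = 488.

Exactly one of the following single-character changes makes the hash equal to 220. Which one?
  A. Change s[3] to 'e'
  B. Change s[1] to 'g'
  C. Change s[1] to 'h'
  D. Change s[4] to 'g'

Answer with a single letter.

Option A: s[3]='d'->'e', delta=(5-4)*5^1 mod 509 = 5, hash=488+5 mod 509 = 493
Option B: s[1]='b'->'g', delta=(7-2)*5^3 mod 509 = 116, hash=488+116 mod 509 = 95
Option C: s[1]='b'->'h', delta=(8-2)*5^3 mod 509 = 241, hash=488+241 mod 509 = 220 <-- target
Option D: s[4]='a'->'g', delta=(7-1)*5^0 mod 509 = 6, hash=488+6 mod 509 = 494

Answer: C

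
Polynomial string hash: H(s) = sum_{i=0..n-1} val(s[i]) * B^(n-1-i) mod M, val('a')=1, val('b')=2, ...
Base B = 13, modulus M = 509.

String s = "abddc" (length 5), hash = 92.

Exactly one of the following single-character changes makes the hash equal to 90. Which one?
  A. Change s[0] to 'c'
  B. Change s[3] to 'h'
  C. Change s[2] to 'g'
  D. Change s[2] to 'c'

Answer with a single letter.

Answer: C

Derivation:
Option A: s[0]='a'->'c', delta=(3-1)*13^4 mod 509 = 114, hash=92+114 mod 509 = 206
Option B: s[3]='d'->'h', delta=(8-4)*13^1 mod 509 = 52, hash=92+52 mod 509 = 144
Option C: s[2]='d'->'g', delta=(7-4)*13^2 mod 509 = 507, hash=92+507 mod 509 = 90 <-- target
Option D: s[2]='d'->'c', delta=(3-4)*13^2 mod 509 = 340, hash=92+340 mod 509 = 432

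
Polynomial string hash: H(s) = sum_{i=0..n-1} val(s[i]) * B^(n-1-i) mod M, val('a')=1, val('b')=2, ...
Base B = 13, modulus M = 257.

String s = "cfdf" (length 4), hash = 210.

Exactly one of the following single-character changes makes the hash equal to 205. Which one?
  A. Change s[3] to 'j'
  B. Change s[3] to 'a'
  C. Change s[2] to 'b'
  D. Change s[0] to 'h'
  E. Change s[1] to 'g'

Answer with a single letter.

Option A: s[3]='f'->'j', delta=(10-6)*13^0 mod 257 = 4, hash=210+4 mod 257 = 214
Option B: s[3]='f'->'a', delta=(1-6)*13^0 mod 257 = 252, hash=210+252 mod 257 = 205 <-- target
Option C: s[2]='d'->'b', delta=(2-4)*13^1 mod 257 = 231, hash=210+231 mod 257 = 184
Option D: s[0]='c'->'h', delta=(8-3)*13^3 mod 257 = 191, hash=210+191 mod 257 = 144
Option E: s[1]='f'->'g', delta=(7-6)*13^2 mod 257 = 169, hash=210+169 mod 257 = 122

Answer: B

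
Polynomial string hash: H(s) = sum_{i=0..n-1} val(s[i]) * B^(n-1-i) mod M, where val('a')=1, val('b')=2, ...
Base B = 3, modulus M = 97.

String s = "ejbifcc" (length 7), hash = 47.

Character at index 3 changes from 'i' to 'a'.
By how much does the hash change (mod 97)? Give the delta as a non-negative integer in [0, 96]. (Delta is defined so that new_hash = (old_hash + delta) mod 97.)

Delta formula: (val(new) - val(old)) * B^(n-1-k) mod M
  val('a') - val('i') = 1 - 9 = -8
  B^(n-1-k) = 3^3 mod 97 = 27
  Delta = -8 * 27 mod 97 = 75

Answer: 75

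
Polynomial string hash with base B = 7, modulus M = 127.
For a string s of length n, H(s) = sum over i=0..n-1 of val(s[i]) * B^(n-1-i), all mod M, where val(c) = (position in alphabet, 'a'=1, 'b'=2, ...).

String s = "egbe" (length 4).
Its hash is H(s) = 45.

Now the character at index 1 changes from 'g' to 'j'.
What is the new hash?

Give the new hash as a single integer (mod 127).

Answer: 65

Derivation:
val('g') = 7, val('j') = 10
Position k = 1, exponent = n-1-k = 2
B^2 mod M = 7^2 mod 127 = 49
Delta = (10 - 7) * 49 mod 127 = 20
New hash = (45 + 20) mod 127 = 65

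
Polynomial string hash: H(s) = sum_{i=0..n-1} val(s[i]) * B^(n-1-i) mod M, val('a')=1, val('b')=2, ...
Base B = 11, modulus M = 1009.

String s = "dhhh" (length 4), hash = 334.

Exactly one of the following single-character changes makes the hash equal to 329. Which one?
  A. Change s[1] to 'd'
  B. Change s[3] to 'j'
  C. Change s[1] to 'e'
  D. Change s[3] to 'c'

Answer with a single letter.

Answer: D

Derivation:
Option A: s[1]='h'->'d', delta=(4-8)*11^2 mod 1009 = 525, hash=334+525 mod 1009 = 859
Option B: s[3]='h'->'j', delta=(10-8)*11^0 mod 1009 = 2, hash=334+2 mod 1009 = 336
Option C: s[1]='h'->'e', delta=(5-8)*11^2 mod 1009 = 646, hash=334+646 mod 1009 = 980
Option D: s[3]='h'->'c', delta=(3-8)*11^0 mod 1009 = 1004, hash=334+1004 mod 1009 = 329 <-- target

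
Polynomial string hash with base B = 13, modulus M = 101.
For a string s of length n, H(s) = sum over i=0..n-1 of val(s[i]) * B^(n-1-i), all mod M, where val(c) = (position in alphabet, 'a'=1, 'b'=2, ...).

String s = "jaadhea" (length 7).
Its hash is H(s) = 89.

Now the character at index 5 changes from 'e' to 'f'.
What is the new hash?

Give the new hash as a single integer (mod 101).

Answer: 1

Derivation:
val('e') = 5, val('f') = 6
Position k = 5, exponent = n-1-k = 1
B^1 mod M = 13^1 mod 101 = 13
Delta = (6 - 5) * 13 mod 101 = 13
New hash = (89 + 13) mod 101 = 1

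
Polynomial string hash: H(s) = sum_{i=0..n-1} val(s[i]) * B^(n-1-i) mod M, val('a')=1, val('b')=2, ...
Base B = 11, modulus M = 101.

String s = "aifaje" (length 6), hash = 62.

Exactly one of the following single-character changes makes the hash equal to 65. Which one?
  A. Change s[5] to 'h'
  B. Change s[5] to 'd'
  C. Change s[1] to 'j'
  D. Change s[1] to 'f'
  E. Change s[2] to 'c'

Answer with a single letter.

Answer: A

Derivation:
Option A: s[5]='e'->'h', delta=(8-5)*11^0 mod 101 = 3, hash=62+3 mod 101 = 65 <-- target
Option B: s[5]='e'->'d', delta=(4-5)*11^0 mod 101 = 100, hash=62+100 mod 101 = 61
Option C: s[1]='i'->'j', delta=(10-9)*11^4 mod 101 = 97, hash=62+97 mod 101 = 58
Option D: s[1]='i'->'f', delta=(6-9)*11^4 mod 101 = 12, hash=62+12 mod 101 = 74
Option E: s[2]='f'->'c', delta=(3-6)*11^3 mod 101 = 47, hash=62+47 mod 101 = 8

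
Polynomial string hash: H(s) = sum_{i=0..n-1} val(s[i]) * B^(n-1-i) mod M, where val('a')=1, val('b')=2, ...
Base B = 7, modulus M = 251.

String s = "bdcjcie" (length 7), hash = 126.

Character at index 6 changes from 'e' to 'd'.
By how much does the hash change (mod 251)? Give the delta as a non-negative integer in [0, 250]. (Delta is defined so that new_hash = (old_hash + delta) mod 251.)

Answer: 250

Derivation:
Delta formula: (val(new) - val(old)) * B^(n-1-k) mod M
  val('d') - val('e') = 4 - 5 = -1
  B^(n-1-k) = 7^0 mod 251 = 1
  Delta = -1 * 1 mod 251 = 250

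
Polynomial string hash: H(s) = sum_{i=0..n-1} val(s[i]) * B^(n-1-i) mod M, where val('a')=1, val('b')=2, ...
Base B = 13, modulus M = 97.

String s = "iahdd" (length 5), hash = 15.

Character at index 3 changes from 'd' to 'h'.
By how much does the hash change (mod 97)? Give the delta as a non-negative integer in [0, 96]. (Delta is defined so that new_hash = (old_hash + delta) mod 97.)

Delta formula: (val(new) - val(old)) * B^(n-1-k) mod M
  val('h') - val('d') = 8 - 4 = 4
  B^(n-1-k) = 13^1 mod 97 = 13
  Delta = 4 * 13 mod 97 = 52

Answer: 52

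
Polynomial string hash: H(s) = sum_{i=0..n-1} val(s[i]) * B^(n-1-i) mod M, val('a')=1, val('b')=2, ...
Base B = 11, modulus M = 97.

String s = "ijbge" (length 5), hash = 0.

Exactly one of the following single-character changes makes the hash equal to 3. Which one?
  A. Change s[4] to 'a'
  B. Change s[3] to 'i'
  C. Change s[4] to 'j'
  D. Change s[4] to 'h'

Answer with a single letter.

Option A: s[4]='e'->'a', delta=(1-5)*11^0 mod 97 = 93, hash=0+93 mod 97 = 93
Option B: s[3]='g'->'i', delta=(9-7)*11^1 mod 97 = 22, hash=0+22 mod 97 = 22
Option C: s[4]='e'->'j', delta=(10-5)*11^0 mod 97 = 5, hash=0+5 mod 97 = 5
Option D: s[4]='e'->'h', delta=(8-5)*11^0 mod 97 = 3, hash=0+3 mod 97 = 3 <-- target

Answer: D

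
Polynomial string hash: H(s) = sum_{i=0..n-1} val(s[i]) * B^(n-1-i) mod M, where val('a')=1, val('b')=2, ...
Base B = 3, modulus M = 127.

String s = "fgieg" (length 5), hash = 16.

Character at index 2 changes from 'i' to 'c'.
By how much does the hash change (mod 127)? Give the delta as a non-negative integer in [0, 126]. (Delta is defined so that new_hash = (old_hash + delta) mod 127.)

Delta formula: (val(new) - val(old)) * B^(n-1-k) mod M
  val('c') - val('i') = 3 - 9 = -6
  B^(n-1-k) = 3^2 mod 127 = 9
  Delta = -6 * 9 mod 127 = 73

Answer: 73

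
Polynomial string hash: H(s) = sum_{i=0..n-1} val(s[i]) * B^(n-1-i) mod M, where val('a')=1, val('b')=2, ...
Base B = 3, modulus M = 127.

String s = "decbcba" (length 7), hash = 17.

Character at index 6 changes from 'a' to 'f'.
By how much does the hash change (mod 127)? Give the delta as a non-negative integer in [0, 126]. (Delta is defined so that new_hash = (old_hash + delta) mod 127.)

Delta formula: (val(new) - val(old)) * B^(n-1-k) mod M
  val('f') - val('a') = 6 - 1 = 5
  B^(n-1-k) = 3^0 mod 127 = 1
  Delta = 5 * 1 mod 127 = 5

Answer: 5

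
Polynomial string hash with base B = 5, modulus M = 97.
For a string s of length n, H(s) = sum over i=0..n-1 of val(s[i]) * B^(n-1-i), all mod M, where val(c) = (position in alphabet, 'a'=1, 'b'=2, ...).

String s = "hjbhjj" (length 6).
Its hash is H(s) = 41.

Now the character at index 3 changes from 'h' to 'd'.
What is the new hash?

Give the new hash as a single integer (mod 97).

Answer: 38

Derivation:
val('h') = 8, val('d') = 4
Position k = 3, exponent = n-1-k = 2
B^2 mod M = 5^2 mod 97 = 25
Delta = (4 - 8) * 25 mod 97 = 94
New hash = (41 + 94) mod 97 = 38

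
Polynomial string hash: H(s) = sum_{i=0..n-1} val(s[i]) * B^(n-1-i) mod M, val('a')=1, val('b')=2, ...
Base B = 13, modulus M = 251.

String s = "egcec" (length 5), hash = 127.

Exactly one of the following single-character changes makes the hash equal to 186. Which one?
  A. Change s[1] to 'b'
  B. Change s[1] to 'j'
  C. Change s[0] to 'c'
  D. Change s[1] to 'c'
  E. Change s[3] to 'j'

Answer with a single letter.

Answer: A

Derivation:
Option A: s[1]='g'->'b', delta=(2-7)*13^3 mod 251 = 59, hash=127+59 mod 251 = 186 <-- target
Option B: s[1]='g'->'j', delta=(10-7)*13^3 mod 251 = 65, hash=127+65 mod 251 = 192
Option C: s[0]='e'->'c', delta=(3-5)*13^4 mod 251 = 106, hash=127+106 mod 251 = 233
Option D: s[1]='g'->'c', delta=(3-7)*13^3 mod 251 = 248, hash=127+248 mod 251 = 124
Option E: s[3]='e'->'j', delta=(10-5)*13^1 mod 251 = 65, hash=127+65 mod 251 = 192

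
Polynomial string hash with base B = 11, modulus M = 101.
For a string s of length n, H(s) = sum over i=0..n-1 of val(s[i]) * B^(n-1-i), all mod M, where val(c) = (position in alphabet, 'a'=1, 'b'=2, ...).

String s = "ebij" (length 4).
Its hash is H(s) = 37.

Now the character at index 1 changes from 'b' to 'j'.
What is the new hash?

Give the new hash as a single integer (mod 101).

val('b') = 2, val('j') = 10
Position k = 1, exponent = n-1-k = 2
B^2 mod M = 11^2 mod 101 = 20
Delta = (10 - 2) * 20 mod 101 = 59
New hash = (37 + 59) mod 101 = 96

Answer: 96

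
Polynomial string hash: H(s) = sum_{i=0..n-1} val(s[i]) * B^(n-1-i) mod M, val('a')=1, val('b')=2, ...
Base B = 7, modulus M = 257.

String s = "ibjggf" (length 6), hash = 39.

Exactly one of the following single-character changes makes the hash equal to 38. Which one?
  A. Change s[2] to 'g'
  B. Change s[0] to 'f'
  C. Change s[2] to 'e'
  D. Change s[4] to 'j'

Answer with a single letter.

Answer: A

Derivation:
Option A: s[2]='j'->'g', delta=(7-10)*7^3 mod 257 = 256, hash=39+256 mod 257 = 38 <-- target
Option B: s[0]='i'->'f', delta=(6-9)*7^5 mod 257 = 208, hash=39+208 mod 257 = 247
Option C: s[2]='j'->'e', delta=(5-10)*7^3 mod 257 = 84, hash=39+84 mod 257 = 123
Option D: s[4]='g'->'j', delta=(10-7)*7^1 mod 257 = 21, hash=39+21 mod 257 = 60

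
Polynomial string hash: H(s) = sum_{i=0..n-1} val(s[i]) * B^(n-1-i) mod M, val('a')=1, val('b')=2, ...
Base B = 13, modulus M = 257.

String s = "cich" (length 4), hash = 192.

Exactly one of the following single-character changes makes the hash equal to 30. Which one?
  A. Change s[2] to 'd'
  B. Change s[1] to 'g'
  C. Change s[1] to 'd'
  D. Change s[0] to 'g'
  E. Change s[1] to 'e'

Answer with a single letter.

Answer: E

Derivation:
Option A: s[2]='c'->'d', delta=(4-3)*13^1 mod 257 = 13, hash=192+13 mod 257 = 205
Option B: s[1]='i'->'g', delta=(7-9)*13^2 mod 257 = 176, hash=192+176 mod 257 = 111
Option C: s[1]='i'->'d', delta=(4-9)*13^2 mod 257 = 183, hash=192+183 mod 257 = 118
Option D: s[0]='c'->'g', delta=(7-3)*13^3 mod 257 = 50, hash=192+50 mod 257 = 242
Option E: s[1]='i'->'e', delta=(5-9)*13^2 mod 257 = 95, hash=192+95 mod 257 = 30 <-- target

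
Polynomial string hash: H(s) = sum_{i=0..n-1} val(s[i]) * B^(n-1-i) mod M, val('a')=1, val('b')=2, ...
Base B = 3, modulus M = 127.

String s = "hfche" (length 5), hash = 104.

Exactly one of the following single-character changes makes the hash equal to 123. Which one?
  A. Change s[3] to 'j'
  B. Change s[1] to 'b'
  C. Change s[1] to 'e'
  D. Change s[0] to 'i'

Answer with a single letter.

Option A: s[3]='h'->'j', delta=(10-8)*3^1 mod 127 = 6, hash=104+6 mod 127 = 110
Option B: s[1]='f'->'b', delta=(2-6)*3^3 mod 127 = 19, hash=104+19 mod 127 = 123 <-- target
Option C: s[1]='f'->'e', delta=(5-6)*3^3 mod 127 = 100, hash=104+100 mod 127 = 77
Option D: s[0]='h'->'i', delta=(9-8)*3^4 mod 127 = 81, hash=104+81 mod 127 = 58

Answer: B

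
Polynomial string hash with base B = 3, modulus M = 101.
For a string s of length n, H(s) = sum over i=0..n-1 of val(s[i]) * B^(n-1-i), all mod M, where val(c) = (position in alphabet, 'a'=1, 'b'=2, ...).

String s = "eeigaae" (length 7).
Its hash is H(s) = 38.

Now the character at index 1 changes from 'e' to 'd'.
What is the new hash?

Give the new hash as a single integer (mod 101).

Answer: 98

Derivation:
val('e') = 5, val('d') = 4
Position k = 1, exponent = n-1-k = 5
B^5 mod M = 3^5 mod 101 = 41
Delta = (4 - 5) * 41 mod 101 = 60
New hash = (38 + 60) mod 101 = 98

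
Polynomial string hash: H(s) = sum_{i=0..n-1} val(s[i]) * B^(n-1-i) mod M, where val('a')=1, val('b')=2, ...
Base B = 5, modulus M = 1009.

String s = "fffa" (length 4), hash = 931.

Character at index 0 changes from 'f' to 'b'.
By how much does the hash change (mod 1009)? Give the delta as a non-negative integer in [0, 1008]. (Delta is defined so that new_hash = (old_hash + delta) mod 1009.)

Answer: 509

Derivation:
Delta formula: (val(new) - val(old)) * B^(n-1-k) mod M
  val('b') - val('f') = 2 - 6 = -4
  B^(n-1-k) = 5^3 mod 1009 = 125
  Delta = -4 * 125 mod 1009 = 509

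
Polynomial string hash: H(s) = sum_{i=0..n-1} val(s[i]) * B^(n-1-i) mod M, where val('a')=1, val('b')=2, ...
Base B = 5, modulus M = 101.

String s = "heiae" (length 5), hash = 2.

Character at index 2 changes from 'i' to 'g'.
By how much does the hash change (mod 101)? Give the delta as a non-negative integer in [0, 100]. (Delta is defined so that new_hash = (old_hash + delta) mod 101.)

Delta formula: (val(new) - val(old)) * B^(n-1-k) mod M
  val('g') - val('i') = 7 - 9 = -2
  B^(n-1-k) = 5^2 mod 101 = 25
  Delta = -2 * 25 mod 101 = 51

Answer: 51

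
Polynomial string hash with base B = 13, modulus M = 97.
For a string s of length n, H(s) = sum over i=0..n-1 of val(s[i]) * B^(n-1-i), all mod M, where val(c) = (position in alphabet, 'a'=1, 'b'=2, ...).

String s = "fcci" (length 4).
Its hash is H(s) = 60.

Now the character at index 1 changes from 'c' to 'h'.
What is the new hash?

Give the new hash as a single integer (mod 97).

val('c') = 3, val('h') = 8
Position k = 1, exponent = n-1-k = 2
B^2 mod M = 13^2 mod 97 = 72
Delta = (8 - 3) * 72 mod 97 = 69
New hash = (60 + 69) mod 97 = 32

Answer: 32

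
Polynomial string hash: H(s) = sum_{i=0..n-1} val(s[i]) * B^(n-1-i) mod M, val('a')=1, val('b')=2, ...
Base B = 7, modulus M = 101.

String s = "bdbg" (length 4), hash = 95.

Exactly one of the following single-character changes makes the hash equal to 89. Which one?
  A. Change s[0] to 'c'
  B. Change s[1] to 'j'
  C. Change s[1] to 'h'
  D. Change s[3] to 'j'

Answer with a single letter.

Answer: C

Derivation:
Option A: s[0]='b'->'c', delta=(3-2)*7^3 mod 101 = 40, hash=95+40 mod 101 = 34
Option B: s[1]='d'->'j', delta=(10-4)*7^2 mod 101 = 92, hash=95+92 mod 101 = 86
Option C: s[1]='d'->'h', delta=(8-4)*7^2 mod 101 = 95, hash=95+95 mod 101 = 89 <-- target
Option D: s[3]='g'->'j', delta=(10-7)*7^0 mod 101 = 3, hash=95+3 mod 101 = 98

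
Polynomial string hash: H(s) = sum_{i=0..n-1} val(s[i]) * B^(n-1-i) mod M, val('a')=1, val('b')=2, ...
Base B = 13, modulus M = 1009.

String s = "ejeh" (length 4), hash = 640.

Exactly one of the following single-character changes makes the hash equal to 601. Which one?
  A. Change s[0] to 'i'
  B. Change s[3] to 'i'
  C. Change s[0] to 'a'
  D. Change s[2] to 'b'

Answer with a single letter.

Answer: D

Derivation:
Option A: s[0]='e'->'i', delta=(9-5)*13^3 mod 1009 = 716, hash=640+716 mod 1009 = 347
Option B: s[3]='h'->'i', delta=(9-8)*13^0 mod 1009 = 1, hash=640+1 mod 1009 = 641
Option C: s[0]='e'->'a', delta=(1-5)*13^3 mod 1009 = 293, hash=640+293 mod 1009 = 933
Option D: s[2]='e'->'b', delta=(2-5)*13^1 mod 1009 = 970, hash=640+970 mod 1009 = 601 <-- target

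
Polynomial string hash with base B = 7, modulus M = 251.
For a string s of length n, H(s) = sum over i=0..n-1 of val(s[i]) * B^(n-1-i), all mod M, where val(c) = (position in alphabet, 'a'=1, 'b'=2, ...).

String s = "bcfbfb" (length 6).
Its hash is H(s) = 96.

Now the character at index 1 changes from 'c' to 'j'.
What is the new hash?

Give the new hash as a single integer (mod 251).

Answer: 86

Derivation:
val('c') = 3, val('j') = 10
Position k = 1, exponent = n-1-k = 4
B^4 mod M = 7^4 mod 251 = 142
Delta = (10 - 3) * 142 mod 251 = 241
New hash = (96 + 241) mod 251 = 86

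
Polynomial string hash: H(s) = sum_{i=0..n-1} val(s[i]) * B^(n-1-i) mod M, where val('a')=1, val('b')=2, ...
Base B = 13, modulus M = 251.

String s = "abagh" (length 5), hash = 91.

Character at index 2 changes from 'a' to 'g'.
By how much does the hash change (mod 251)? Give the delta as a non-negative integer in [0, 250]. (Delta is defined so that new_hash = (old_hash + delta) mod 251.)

Answer: 10

Derivation:
Delta formula: (val(new) - val(old)) * B^(n-1-k) mod M
  val('g') - val('a') = 7 - 1 = 6
  B^(n-1-k) = 13^2 mod 251 = 169
  Delta = 6 * 169 mod 251 = 10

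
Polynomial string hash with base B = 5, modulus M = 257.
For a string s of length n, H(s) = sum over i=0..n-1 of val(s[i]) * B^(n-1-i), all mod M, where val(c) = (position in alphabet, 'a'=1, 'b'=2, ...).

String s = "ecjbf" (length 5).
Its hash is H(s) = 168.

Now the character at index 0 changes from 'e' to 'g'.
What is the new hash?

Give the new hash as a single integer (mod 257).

val('e') = 5, val('g') = 7
Position k = 0, exponent = n-1-k = 4
B^4 mod M = 5^4 mod 257 = 111
Delta = (7 - 5) * 111 mod 257 = 222
New hash = (168 + 222) mod 257 = 133

Answer: 133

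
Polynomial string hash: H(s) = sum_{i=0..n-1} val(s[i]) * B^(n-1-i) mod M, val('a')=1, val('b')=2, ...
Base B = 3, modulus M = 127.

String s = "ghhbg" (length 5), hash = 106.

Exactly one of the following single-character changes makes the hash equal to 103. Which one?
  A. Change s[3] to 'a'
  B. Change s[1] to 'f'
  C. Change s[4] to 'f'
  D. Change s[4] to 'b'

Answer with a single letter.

Answer: A

Derivation:
Option A: s[3]='b'->'a', delta=(1-2)*3^1 mod 127 = 124, hash=106+124 mod 127 = 103 <-- target
Option B: s[1]='h'->'f', delta=(6-8)*3^3 mod 127 = 73, hash=106+73 mod 127 = 52
Option C: s[4]='g'->'f', delta=(6-7)*3^0 mod 127 = 126, hash=106+126 mod 127 = 105
Option D: s[4]='g'->'b', delta=(2-7)*3^0 mod 127 = 122, hash=106+122 mod 127 = 101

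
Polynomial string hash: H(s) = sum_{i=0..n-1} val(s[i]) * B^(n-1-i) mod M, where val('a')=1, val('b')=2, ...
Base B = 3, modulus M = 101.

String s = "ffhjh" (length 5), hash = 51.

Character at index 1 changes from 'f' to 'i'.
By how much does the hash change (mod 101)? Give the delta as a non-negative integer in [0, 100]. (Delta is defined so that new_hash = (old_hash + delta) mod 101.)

Delta formula: (val(new) - val(old)) * B^(n-1-k) mod M
  val('i') - val('f') = 9 - 6 = 3
  B^(n-1-k) = 3^3 mod 101 = 27
  Delta = 3 * 27 mod 101 = 81

Answer: 81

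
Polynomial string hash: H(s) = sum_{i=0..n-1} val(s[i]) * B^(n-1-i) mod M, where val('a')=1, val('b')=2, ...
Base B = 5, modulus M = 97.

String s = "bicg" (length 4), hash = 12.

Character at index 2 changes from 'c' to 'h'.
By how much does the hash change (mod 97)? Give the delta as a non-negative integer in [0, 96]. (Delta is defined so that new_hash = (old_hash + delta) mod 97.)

Delta formula: (val(new) - val(old)) * B^(n-1-k) mod M
  val('h') - val('c') = 8 - 3 = 5
  B^(n-1-k) = 5^1 mod 97 = 5
  Delta = 5 * 5 mod 97 = 25

Answer: 25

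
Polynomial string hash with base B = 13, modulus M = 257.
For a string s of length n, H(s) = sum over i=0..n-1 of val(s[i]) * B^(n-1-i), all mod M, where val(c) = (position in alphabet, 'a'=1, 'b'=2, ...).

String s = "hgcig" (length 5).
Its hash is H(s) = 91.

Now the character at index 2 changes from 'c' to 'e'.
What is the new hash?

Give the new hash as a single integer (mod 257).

Answer: 172

Derivation:
val('c') = 3, val('e') = 5
Position k = 2, exponent = n-1-k = 2
B^2 mod M = 13^2 mod 257 = 169
Delta = (5 - 3) * 169 mod 257 = 81
New hash = (91 + 81) mod 257 = 172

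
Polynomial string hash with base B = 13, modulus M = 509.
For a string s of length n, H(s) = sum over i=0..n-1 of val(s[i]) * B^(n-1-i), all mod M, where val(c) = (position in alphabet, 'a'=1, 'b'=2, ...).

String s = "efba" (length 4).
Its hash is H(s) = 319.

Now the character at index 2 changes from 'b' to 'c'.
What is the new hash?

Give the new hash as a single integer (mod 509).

val('b') = 2, val('c') = 3
Position k = 2, exponent = n-1-k = 1
B^1 mod M = 13^1 mod 509 = 13
Delta = (3 - 2) * 13 mod 509 = 13
New hash = (319 + 13) mod 509 = 332

Answer: 332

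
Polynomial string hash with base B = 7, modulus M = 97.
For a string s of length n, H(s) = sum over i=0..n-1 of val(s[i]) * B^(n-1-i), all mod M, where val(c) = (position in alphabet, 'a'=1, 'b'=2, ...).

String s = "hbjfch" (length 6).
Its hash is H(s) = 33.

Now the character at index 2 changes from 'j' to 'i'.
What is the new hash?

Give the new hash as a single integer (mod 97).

Answer: 78

Derivation:
val('j') = 10, val('i') = 9
Position k = 2, exponent = n-1-k = 3
B^3 mod M = 7^3 mod 97 = 52
Delta = (9 - 10) * 52 mod 97 = 45
New hash = (33 + 45) mod 97 = 78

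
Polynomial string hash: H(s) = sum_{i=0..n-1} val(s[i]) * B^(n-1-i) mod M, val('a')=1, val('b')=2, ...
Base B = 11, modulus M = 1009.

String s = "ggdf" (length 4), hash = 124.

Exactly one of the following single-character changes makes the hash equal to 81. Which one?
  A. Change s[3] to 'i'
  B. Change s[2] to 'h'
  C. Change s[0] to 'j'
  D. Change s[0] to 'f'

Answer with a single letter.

Answer: C

Derivation:
Option A: s[3]='f'->'i', delta=(9-6)*11^0 mod 1009 = 3, hash=124+3 mod 1009 = 127
Option B: s[2]='d'->'h', delta=(8-4)*11^1 mod 1009 = 44, hash=124+44 mod 1009 = 168
Option C: s[0]='g'->'j', delta=(10-7)*11^3 mod 1009 = 966, hash=124+966 mod 1009 = 81 <-- target
Option D: s[0]='g'->'f', delta=(6-7)*11^3 mod 1009 = 687, hash=124+687 mod 1009 = 811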